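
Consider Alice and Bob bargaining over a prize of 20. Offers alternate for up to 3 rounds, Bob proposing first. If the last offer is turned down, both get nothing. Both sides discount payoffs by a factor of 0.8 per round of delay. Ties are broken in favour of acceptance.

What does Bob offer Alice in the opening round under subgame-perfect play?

3.2

Round 3 (Bob proposes): rejection yields 0 for Alice; Bob offers 0 and keeps 20.
Round 2 (Alice proposes): Bob can get 20 next round, worth 0.8 × 20 = 16 now. Alice offers 16 and keeps 20 − 16 = 4.
Round 1 (Bob proposes): Alice can get 4 next round, worth 0.8 × 4 = 3.2 now. Bob offers 3.2 and keeps 20 − 3.2 = 16.8.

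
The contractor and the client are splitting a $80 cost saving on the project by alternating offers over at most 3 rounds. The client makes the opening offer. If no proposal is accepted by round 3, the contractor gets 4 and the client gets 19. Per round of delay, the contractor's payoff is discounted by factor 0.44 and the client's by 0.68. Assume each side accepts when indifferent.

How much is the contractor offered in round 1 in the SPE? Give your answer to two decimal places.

Round 3 (the client proposes): the contractor gets 4 if talks fail, so the client offers 4 and keeps 76.
Round 2 (the contractor proposes): the client can get 76 next round, worth 0.68 × 76 = 51.68 now; the contractor offers that and keeps 28.32.
Round 1 (the client proposes): the contractor can get 28.32 next round, worth 0.44 × 28.32 = 12.4608 now; the client offers that and keeps 67.5392.

12.46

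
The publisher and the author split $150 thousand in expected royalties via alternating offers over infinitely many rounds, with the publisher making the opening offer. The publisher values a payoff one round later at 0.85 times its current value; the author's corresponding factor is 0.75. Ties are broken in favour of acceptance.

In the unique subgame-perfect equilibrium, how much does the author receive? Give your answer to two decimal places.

Let x be the publisher's share when the publisher proposes and y be the author's share when the author proposes.
The author accepts iff offered ≥ 0.75·y, so x = 150 − 0.75y. Symmetrically y = 150 − 0.85x.
Substituting: x = 150 − 0.75(150 − 0.85x), giving x(1 − 0.85·0.75) = 150(1 − 0.75).
So x = 150 × 0.25 / 0.3625 ≈ 103.4483, and the author receives 150 − x ≈ 46.5517.

46.55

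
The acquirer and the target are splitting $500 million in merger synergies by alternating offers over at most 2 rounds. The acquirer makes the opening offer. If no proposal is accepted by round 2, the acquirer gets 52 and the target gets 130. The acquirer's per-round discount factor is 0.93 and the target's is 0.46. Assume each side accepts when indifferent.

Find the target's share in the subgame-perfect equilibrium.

Solve by backward induction from round 2.
Round 2 (the target proposes): the acquirer gets 52 if talks fail, so the target offers 52 and keeps 448.
Round 1 (the acquirer proposes): the target can get 448 next round, worth 0.46 × 448 = 206.08 now. The acquirer offers 206.08 and keeps 500 − 206.08 = 293.92.

206.08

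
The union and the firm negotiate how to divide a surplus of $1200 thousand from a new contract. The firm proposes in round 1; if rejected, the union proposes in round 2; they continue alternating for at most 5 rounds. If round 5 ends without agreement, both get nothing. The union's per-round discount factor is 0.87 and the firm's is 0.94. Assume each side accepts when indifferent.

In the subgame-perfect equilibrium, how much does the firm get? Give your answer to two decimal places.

Work backward from the last round.
Round 5 (the firm proposes): rejection yields 0 for the union; the firm offers 0 and keeps 1200.
Round 4 (the union proposes): the firm can get 1200 next round, worth 0.94 × 1200 = 1128 now. The union offers 1128 and keeps 1200 − 1128 = 72.
Round 3 (the firm proposes): the union can get 72 next round, worth 0.87 × 72 = 62.64 now, so the firm offers 62.64, keeping 1137.36.
Round 2 (the union proposes): the firm can get 1137.36 next round, worth 0.94 × 1137.36 = 1069.1184 now, so the union offers 1069.1184, keeping 130.8816.
Round 1 (the firm proposes): the union can get 130.8816 next round, worth 0.87 × 130.8816 = 113.866992 now, so the firm offers 113.866992, keeping 1086.133008.

1086.13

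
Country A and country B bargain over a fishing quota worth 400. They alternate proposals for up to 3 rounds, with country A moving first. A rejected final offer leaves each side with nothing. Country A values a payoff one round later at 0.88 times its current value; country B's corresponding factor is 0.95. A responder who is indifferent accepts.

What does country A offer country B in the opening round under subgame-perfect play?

45.6

Round 3 (country A proposes): country B will accept anything ≥ 0, so country A offers 0 and keeps 400.
Round 2 (country B proposes): country A can get 400 next round, worth 0.88 × 400 = 352 now, so country B offers 352, keeping 48.
Round 1 (country A proposes): country B can get 48 next round, worth 0.95 × 48 = 45.6 now; country A offers that and keeps 354.4.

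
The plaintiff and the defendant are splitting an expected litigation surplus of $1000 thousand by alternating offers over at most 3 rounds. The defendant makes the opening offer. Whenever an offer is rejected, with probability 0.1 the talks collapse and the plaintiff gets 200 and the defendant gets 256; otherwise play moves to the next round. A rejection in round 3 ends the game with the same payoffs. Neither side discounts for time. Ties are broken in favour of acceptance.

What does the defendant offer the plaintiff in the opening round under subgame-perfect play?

248.96

By backward induction:
Round 3 (the defendant proposes): the plaintiff gets 200 if talks fail, so the defendant offers 200 and keeps 800.
Round 2 (the plaintiff proposes): rejecting gives the defendant an expected 0.9 × 800 + 0.1 × 256 = 745.6. The plaintiff offers 745.6 and keeps 1000 − 745.6 = 254.4.
Round 1 (the defendant proposes): rejecting gives the plaintiff an expected 0.9 × 254.4 + 0.1 × 200 = 248.96; the defendant offers that and keeps 751.04.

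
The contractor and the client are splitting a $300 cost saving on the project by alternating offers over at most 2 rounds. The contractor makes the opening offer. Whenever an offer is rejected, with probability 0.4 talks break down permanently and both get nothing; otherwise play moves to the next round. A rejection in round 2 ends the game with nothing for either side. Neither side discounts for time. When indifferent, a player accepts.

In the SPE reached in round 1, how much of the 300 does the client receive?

By backward induction:
Round 2 (the client proposes): rejection yields 0 for the contractor; the client offers 0 and keeps 300.
Round 1 (the contractor proposes): rejecting gives the client an expected 0.6 × 300 = 180, so the contractor offers 180, keeping 120.

180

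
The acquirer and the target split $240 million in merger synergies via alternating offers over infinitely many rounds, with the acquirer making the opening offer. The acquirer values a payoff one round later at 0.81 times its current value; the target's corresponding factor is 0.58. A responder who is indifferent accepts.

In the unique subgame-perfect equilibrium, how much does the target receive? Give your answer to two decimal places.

When the acquirer proposes, the target accepts any offer worth at least 0.58 times what the target would get by proposing next round; and vice versa.
This gives x = 240 − 0.58y and y = 240 − 0.81x, where x and y are each side's share when it proposes.
Hence (1 − 0.58·0.81)x = 240(1 − 0.58), i.e. 0.5302·x = 100.8.
x ≈ 190.1169; the target's share is 240 − x ≈ 49.8831.

49.88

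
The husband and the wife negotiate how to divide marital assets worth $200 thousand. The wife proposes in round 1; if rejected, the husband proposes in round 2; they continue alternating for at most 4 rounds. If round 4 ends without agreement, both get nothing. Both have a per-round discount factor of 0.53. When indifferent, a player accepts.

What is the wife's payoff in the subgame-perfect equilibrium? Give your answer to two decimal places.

Work backward from the last round.
Round 4 (the husband proposes): rejection yields 0 for the wife; the husband offers 0 and keeps 200.
Round 3 (the wife proposes): the husband can get 200 next round, worth 0.53 × 200 = 106 now; the wife offers that and keeps 94.
Round 2 (the husband proposes): the wife can get 94 next round, worth 0.53 × 94 = 49.82 now; the husband offers that and keeps 150.18.
Round 1 (the wife proposes): the husband can get 150.18 next round, worth 0.53 × 150.18 = 79.5954 now. The wife offers 79.5954 and keeps 200 − 79.5954 = 120.4046.

120.40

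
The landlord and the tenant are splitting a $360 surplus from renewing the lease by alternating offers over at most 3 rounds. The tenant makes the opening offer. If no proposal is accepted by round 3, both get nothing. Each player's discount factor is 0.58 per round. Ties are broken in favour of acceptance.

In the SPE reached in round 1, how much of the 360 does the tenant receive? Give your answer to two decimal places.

Solve by backward induction from round 3.
Round 3 (the tenant proposes): rejection yields 0 for the landlord; the tenant offers 0 and keeps 360.
Round 2 (the landlord proposes): the tenant can get 360 next round, worth 0.58 × 360 = 208.8 now. The landlord offers 208.8 and keeps 360 − 208.8 = 151.2.
Round 1 (the tenant proposes): the landlord can get 151.2 next round, worth 0.58 × 151.2 = 87.696 now, so the tenant offers 87.696, keeping 272.304.

272.30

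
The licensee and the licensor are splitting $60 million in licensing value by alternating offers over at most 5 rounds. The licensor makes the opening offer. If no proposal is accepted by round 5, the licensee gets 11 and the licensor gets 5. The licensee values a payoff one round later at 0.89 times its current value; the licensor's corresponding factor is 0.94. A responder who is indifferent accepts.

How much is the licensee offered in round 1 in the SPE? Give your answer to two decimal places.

Round 5 (the licensor proposes): the licensee gets 11 if talks fail, so the licensor offers 11 and keeps 49.
Round 4 (the licensee proposes): the licensor can get 49 next round, worth 0.94 × 49 = 46.06 now; the licensee offers that and keeps 13.94.
Round 3 (the licensor proposes): the licensee can get 13.94 next round, worth 0.89 × 13.94 = 12.4066 now; the licensor offers that and keeps 47.5934.
Round 2 (the licensee proposes): the licensor can get 47.5934 next round, worth 0.94 × 47.5934 = 44.737796 now. The licensee offers 44.737796 and keeps 60 − 44.737796 = 15.262204.
Round 1 (the licensor proposes): the licensee can get 15.262204 next round, worth 0.89 × 15.262204 = 13.58336156 now, so the licensor offers 13.58336156, keeping 46.41663844.

13.58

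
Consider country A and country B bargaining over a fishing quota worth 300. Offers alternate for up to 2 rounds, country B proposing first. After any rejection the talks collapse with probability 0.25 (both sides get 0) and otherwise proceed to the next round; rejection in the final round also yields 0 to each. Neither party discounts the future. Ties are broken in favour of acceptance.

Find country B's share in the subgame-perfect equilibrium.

Round 2 (country A proposes): rejection yields 0 for country B; country A offers 0 and keeps 300.
Round 1 (country B proposes): rejecting gives country A an expected 0.75 × 300 = 225. Country B offers 225 and keeps 300 − 225 = 75.

75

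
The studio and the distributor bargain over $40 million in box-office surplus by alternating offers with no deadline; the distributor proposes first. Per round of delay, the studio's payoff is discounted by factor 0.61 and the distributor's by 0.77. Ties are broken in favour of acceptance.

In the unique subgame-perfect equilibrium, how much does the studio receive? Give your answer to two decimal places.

Let x be the distributor's share when the distributor proposes and y be the studio's share when the studio proposes.
The studio accepts iff offered ≥ 0.61·y, so x = 40 − 0.61y. Symmetrically y = 40 − 0.77x.
Substituting: x = 40 − 0.61(40 − 0.77x), giving x(1 − 0.77·0.61) = 40(1 − 0.61).
So x = 40 × 0.39 / 0.5303 ≈ 29.4173, and the studio receives 40 − x ≈ 10.5827.

10.58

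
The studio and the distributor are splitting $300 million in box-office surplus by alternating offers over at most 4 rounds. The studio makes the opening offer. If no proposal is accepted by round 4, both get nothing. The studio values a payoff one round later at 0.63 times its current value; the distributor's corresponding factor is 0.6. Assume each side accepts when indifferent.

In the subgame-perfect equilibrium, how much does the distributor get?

Round 4 (the distributor proposes): the studio will accept anything ≥ 0, so the distributor offers 0 and keeps 300.
Round 3 (the studio proposes): the distributor can get 300 next round, worth 0.6 × 300 = 180 now; the studio offers that and keeps 120.
Round 2 (the distributor proposes): the studio can get 120 next round, worth 0.63 × 120 = 75.6 now. The distributor offers 75.6 and keeps 300 − 75.6 = 224.4.
Round 1 (the studio proposes): the distributor can get 224.4 next round, worth 0.6 × 224.4 = 134.64 now; the studio offers that and keeps 165.36.

134.64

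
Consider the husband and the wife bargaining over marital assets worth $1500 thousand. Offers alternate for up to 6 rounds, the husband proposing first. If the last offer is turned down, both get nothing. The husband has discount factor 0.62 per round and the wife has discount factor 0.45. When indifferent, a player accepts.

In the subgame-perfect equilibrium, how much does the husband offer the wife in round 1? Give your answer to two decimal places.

380.61

Round 6 (the wife proposes): the husband will accept anything ≥ 0, so the wife offers 0 and keeps 1500.
Round 5 (the husband proposes): the wife can get 1500 next round, worth 0.45 × 1500 = 675 now. The husband offers 675 and keeps 1500 − 675 = 825.
Round 4 (the wife proposes): the husband can get 825 next round, worth 0.62 × 825 = 511.5 now. The wife offers 511.5 and keeps 1500 − 511.5 = 988.5.
Round 3 (the husband proposes): the wife can get 988.5 next round, worth 0.45 × 988.5 = 444.825 now; the husband offers that and keeps 1055.175.
Round 2 (the wife proposes): the husband can get 1055.175 next round, worth 0.62 × 1055.175 = 654.2085 now. The wife offers 654.2085 and keeps 1500 − 654.2085 = 845.7915.
Round 1 (the husband proposes): the wife can get 845.7915 next round, worth 0.45 × 845.7915 = 380.606175 now. The husband offers 380.606175 and keeps 1500 − 380.606175 = 1119.393825.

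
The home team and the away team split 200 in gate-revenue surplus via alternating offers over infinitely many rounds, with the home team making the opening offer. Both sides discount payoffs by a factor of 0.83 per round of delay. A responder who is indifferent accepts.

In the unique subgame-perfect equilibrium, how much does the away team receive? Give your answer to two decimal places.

In a stationary SPE each proposer offers the other exactly their discounted continuation value.
If the home team keeps x when proposing and the away team keeps y when proposing, then x = 200 − 0.83y and y = 200 − 0.83x.
Solving: x = 200(1 − 0.83) / (1 − 0.83·0.83) = 34 / 0.3111 ≈ 109.2896.
The away team gets 200 − 109.2896 ≈ 90.7104.

90.71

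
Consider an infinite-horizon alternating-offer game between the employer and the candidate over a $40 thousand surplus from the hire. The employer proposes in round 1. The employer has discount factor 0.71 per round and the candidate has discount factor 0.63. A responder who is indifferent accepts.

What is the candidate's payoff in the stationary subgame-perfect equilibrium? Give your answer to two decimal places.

In a stationary SPE each proposer offers the other exactly their discounted continuation value.
If the employer keeps x when proposing and the candidate keeps y when proposing, then x = 40 − 0.63y and y = 40 − 0.71x.
Solving: x = 40(1 − 0.63) / (1 − 0.71·0.63) = 14.8 / 0.5527 ≈ 26.7776.
The candidate gets 40 − 26.7776 ≈ 13.2224.

13.22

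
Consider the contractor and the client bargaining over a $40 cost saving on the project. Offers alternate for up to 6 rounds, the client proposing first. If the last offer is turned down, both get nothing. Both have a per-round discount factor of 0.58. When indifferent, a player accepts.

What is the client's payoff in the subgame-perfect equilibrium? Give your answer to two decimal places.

24.35

By backward induction:
Round 6 (the contractor proposes): the client will accept anything ≥ 0, so the contractor offers 0 and keeps 40.
Round 5 (the client proposes): the contractor can get 40 next round, worth 0.58 × 40 = 23.2 now, so the client offers 23.2, keeping 16.8.
Round 4 (the contractor proposes): the client can get 16.8 next round, worth 0.58 × 16.8 = 9.744 now; the contractor offers that and keeps 30.256.
Round 3 (the client proposes): the contractor can get 30.256 next round, worth 0.58 × 30.256 = 17.54848 now. The client offers 17.54848 and keeps 40 − 17.54848 = 22.45152.
Round 2 (the contractor proposes): the client can get 22.45152 next round, worth 0.58 × 22.45152 = 13.0218816 now, so the contractor offers 13.0218816, keeping 26.9781184.
Round 1 (the client proposes): the contractor can get 26.9781184 next round, worth 0.58 × 26.9781184 = 15.647308672 now. The client offers 15.647308672 and keeps 40 − 15.647308672 = 24.352691328.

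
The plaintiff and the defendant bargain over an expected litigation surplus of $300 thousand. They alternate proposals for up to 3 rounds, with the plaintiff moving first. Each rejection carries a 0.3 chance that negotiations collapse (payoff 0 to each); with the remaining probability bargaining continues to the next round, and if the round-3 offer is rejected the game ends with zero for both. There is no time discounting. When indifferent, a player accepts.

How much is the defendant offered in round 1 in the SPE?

63

By backward induction:
Round 3 (the plaintiff proposes): rejection yields 0 for the defendant; the plaintiff offers 0 and keeps 300.
Round 2 (the defendant proposes): rejecting gives the plaintiff an expected 0.7 × 300 = 210. The defendant offers 210 and keeps 300 − 210 = 90.
Round 1 (the plaintiff proposes): rejecting gives the defendant an expected 0.7 × 90 = 63; the plaintiff offers that and keeps 237.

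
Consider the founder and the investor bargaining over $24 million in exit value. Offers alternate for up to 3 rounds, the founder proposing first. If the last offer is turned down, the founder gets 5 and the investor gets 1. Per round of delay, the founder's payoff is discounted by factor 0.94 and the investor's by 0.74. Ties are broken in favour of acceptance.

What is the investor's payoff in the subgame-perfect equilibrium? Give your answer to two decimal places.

Round 3 (the founder proposes): the investor gets 1 if talks fail, so the founder offers 1 and keeps 23.
Round 2 (the investor proposes): the founder can get 23 next round, worth 0.94 × 23 = 21.62 now. The investor offers 21.62 and keeps 24 − 21.62 = 2.38.
Round 1 (the founder proposes): the investor can get 2.38 next round, worth 0.74 × 2.38 = 1.7612 now; the founder offers that and keeps 22.2388.

1.76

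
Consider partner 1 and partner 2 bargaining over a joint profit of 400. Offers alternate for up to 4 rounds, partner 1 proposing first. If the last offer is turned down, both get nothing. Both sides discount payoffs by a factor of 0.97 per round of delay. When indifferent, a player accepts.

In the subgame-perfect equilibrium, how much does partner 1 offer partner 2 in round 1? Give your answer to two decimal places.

376.71

Solve by backward induction from round 4.
Round 4 (partner 2 proposes): partner 1 will accept anything ≥ 0, so partner 2 offers 0 and keeps 400.
Round 3 (partner 1 proposes): partner 2 can get 400 next round, worth 0.97 × 400 = 388 now; partner 1 offers that and keeps 12.
Round 2 (partner 2 proposes): partner 1 can get 12 next round, worth 0.97 × 12 = 11.64 now, so partner 2 offers 11.64, keeping 388.36.
Round 1 (partner 1 proposes): partner 2 can get 388.36 next round, worth 0.97 × 388.36 = 376.7092 now; partner 1 offers that and keeps 23.2908.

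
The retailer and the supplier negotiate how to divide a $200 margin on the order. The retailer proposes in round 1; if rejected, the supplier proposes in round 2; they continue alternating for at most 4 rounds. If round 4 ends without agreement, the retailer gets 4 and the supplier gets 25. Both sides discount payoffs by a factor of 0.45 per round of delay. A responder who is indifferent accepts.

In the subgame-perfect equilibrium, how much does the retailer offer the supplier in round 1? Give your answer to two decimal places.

Solve by backward induction from round 4.
Round 4 (the supplier proposes): the retailer gets 4 if talks fail, so the supplier offers 4 and keeps 196.
Round 3 (the retailer proposes): the supplier can get 196 next round, worth 0.45 × 196 = 88.2 now, so the retailer offers 88.2, keeping 111.8.
Round 2 (the supplier proposes): the retailer can get 111.8 next round, worth 0.45 × 111.8 = 50.31 now. The supplier offers 50.31 and keeps 200 − 50.31 = 149.69.
Round 1 (the retailer proposes): the supplier can get 149.69 next round, worth 0.45 × 149.69 = 67.3605 now; the retailer offers that and keeps 132.6395.

67.36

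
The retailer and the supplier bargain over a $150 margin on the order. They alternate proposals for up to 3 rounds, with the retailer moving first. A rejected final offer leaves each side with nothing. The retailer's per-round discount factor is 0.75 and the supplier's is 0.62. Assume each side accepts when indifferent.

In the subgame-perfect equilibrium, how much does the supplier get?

Round 3 (the retailer proposes): the supplier will accept anything ≥ 0, so the retailer offers 0 and keeps 150.
Round 2 (the supplier proposes): the retailer can get 150 next round, worth 0.75 × 150 = 112.5 now, so the supplier offers 112.5, keeping 37.5.
Round 1 (the retailer proposes): the supplier can get 37.5 next round, worth 0.62 × 37.5 = 23.25 now; the retailer offers that and keeps 126.75.

23.25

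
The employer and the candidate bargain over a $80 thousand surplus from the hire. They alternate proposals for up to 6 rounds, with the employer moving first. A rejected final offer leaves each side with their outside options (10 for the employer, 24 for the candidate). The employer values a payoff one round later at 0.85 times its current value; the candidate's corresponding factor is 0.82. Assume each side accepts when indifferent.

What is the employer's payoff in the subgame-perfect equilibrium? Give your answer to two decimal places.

35.42

Round 6 (the candidate proposes): the employer gets 10 if talks fail, so the candidate offers 10 and keeps 70.
Round 5 (the employer proposes): the candidate can get 70 next round, worth 0.82 × 70 = 57.4 now, so the employer offers 57.4, keeping 22.6.
Round 4 (the candidate proposes): the employer can get 22.6 next round, worth 0.85 × 22.6 = 19.21 now. The candidate offers 19.21 and keeps 80 − 19.21 = 60.79.
Round 3 (the employer proposes): the candidate can get 60.79 next round, worth 0.82 × 60.79 = 49.8478 now. The employer offers 49.8478 and keeps 80 − 49.8478 = 30.1522.
Round 2 (the candidate proposes): the employer can get 30.1522 next round, worth 0.85 × 30.1522 = 25.62937 now, so the candidate offers 25.62937, keeping 54.37063.
Round 1 (the employer proposes): the candidate can get 54.37063 next round, worth 0.82 × 54.37063 = 44.5839166 now, so the employer offers 44.5839166, keeping 35.4160834.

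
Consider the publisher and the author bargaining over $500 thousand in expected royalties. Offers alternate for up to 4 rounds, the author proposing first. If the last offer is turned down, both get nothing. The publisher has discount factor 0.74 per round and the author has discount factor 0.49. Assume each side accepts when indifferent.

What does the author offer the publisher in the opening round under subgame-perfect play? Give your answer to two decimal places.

322.86

Round 4 (the publisher proposes): the author will accept anything ≥ 0, so the publisher offers 0 and keeps 500.
Round 3 (the author proposes): the publisher can get 500 next round, worth 0.74 × 500 = 370 now; the author offers that and keeps 130.
Round 2 (the publisher proposes): the author can get 130 next round, worth 0.49 × 130 = 63.7 now; the publisher offers that and keeps 436.3.
Round 1 (the author proposes): the publisher can get 436.3 next round, worth 0.74 × 436.3 = 322.862 now, so the author offers 322.862, keeping 177.138.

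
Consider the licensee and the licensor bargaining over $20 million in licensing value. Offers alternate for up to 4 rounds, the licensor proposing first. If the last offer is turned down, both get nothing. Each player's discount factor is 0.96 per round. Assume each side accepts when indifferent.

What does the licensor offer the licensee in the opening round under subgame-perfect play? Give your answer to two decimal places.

Round 4 (the licensee proposes): the licensor will accept anything ≥ 0, so the licensee offers 0 and keeps 20.
Round 3 (the licensor proposes): the licensee can get 20 next round, worth 0.96 × 20 = 19.2 now, so the licensor offers 19.2, keeping 0.8.
Round 2 (the licensee proposes): the licensor can get 0.8 next round, worth 0.96 × 0.8 = 0.768 now; the licensee offers that and keeps 19.232.
Round 1 (the licensor proposes): the licensee can get 19.232 next round, worth 0.96 × 19.232 = 18.46272 now, so the licensor offers 18.46272, keeping 1.53728.

18.46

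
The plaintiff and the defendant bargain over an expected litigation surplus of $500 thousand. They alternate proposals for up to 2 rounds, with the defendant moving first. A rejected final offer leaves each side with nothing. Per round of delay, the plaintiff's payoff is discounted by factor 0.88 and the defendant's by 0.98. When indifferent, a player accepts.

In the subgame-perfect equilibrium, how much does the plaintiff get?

Solve by backward induction from round 2.
Round 2 (the plaintiff proposes): rejection yields 0 for the defendant; the plaintiff offers 0 and keeps 500.
Round 1 (the defendant proposes): the plaintiff can get 500 next round, worth 0.88 × 500 = 440 now, so the defendant offers 440, keeping 60.

440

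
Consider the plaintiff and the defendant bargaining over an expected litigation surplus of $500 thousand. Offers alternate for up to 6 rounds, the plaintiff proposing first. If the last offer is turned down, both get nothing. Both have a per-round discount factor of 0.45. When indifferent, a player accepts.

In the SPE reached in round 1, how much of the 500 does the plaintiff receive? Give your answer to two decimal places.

341.96

Work backward from the last round.
Round 6 (the defendant proposes): the plaintiff will accept anything ≥ 0, so the defendant offers 0 and keeps 500.
Round 5 (the plaintiff proposes): the defendant can get 500 next round, worth 0.45 × 500 = 225 now; the plaintiff offers that and keeps 275.
Round 4 (the defendant proposes): the plaintiff can get 275 next round, worth 0.45 × 275 = 123.75 now. The defendant offers 123.75 and keeps 500 − 123.75 = 376.25.
Round 3 (the plaintiff proposes): the defendant can get 376.25 next round, worth 0.45 × 376.25 = 169.3125 now. The plaintiff offers 169.3125 and keeps 500 − 169.3125 = 330.6875.
Round 2 (the defendant proposes): the plaintiff can get 330.6875 next round, worth 0.45 × 330.6875 = 148.809375 now. The defendant offers 148.809375 and keeps 500 − 148.809375 = 351.190625.
Round 1 (the plaintiff proposes): the defendant can get 351.190625 next round, worth 0.45 × 351.190625 = 158.03578125 now. The plaintiff offers 158.03578125 and keeps 500 − 158.03578125 = 341.96421875.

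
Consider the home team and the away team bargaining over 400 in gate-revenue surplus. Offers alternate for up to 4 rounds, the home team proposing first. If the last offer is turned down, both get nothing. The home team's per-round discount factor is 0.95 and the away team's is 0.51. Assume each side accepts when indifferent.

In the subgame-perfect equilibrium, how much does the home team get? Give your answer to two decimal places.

Round 4 (the away team proposes): the home team will accept anything ≥ 0, so the away team offers 0 and keeps 400.
Round 3 (the home team proposes): the away team can get 400 next round, worth 0.51 × 400 = 204 now. The home team offers 204 and keeps 400 − 204 = 196.
Round 2 (the away team proposes): the home team can get 196 next round, worth 0.95 × 196 = 186.2 now; the away team offers that and keeps 213.8.
Round 1 (the home team proposes): the away team can get 213.8 next round, worth 0.51 × 213.8 = 109.038 now, so the home team offers 109.038, keeping 290.962.

290.96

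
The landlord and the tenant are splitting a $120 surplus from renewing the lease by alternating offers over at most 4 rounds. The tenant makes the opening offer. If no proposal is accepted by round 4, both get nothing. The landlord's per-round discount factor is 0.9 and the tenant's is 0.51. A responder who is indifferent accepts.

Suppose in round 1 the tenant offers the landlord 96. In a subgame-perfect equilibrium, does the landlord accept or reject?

Reject

Round 4 (the landlord proposes): the tenant will accept anything ≥ 0, so the landlord offers 0 and keeps 120.
Round 3 (the tenant proposes): the landlord can get 120 next round, worth 0.9 × 120 = 108 now, so the tenant offers 108, keeping 12.
Round 2 (the landlord proposes): the tenant can get 12 next round, worth 0.51 × 12 = 6.12 now. The landlord offers 6.12 and keeps 120 − 6.12 = 113.88.
So by rejecting in round 1, the landlord gets 113.88 next round, worth 0.9 × 113.88 = 102.492 now.
Offer 96 < 102.492, so the landlord rejects.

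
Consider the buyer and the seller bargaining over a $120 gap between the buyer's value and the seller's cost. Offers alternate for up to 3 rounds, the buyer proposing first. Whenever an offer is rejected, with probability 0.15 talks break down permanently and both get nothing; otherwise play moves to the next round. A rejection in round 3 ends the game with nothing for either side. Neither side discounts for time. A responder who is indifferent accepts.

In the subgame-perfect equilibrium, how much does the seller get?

Round 3 (the buyer proposes): rejection yields 0 for the seller; the buyer offers 0 and keeps 120.
Round 2 (the seller proposes): rejecting gives the buyer an expected 0.85 × 120 = 102. The seller offers 102 and keeps 120 − 102 = 18.
Round 1 (the buyer proposes): rejecting gives the seller an expected 0.85 × 18 = 15.3, so the buyer offers 15.3, keeping 104.7.

15.3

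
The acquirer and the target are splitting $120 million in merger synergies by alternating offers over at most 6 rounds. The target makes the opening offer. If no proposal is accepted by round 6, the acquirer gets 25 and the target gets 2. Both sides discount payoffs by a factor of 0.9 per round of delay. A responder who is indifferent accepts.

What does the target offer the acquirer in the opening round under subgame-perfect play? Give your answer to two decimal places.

Round 6 (the acquirer proposes): the target gets 2 if talks fail, so the acquirer offers 2 and keeps 118.
Round 5 (the target proposes): the acquirer can get 118 next round, worth 0.9 × 118 = 106.2 now. The target offers 106.2 and keeps 120 − 106.2 = 13.8.
Round 4 (the acquirer proposes): the target can get 13.8 next round, worth 0.9 × 13.8 = 12.42 now. The acquirer offers 12.42 and keeps 120 − 12.42 = 107.58.
Round 3 (the target proposes): the acquirer can get 107.58 next round, worth 0.9 × 107.58 = 96.822 now. The target offers 96.822 and keeps 120 − 96.822 = 23.178.
Round 2 (the acquirer proposes): the target can get 23.178 next round, worth 0.9 × 23.178 = 20.8602 now, so the acquirer offers 20.8602, keeping 99.1398.
Round 1 (the target proposes): the acquirer can get 99.1398 next round, worth 0.9 × 99.1398 = 89.22582 now. The target offers 89.22582 and keeps 120 − 89.22582 = 30.77418.

89.23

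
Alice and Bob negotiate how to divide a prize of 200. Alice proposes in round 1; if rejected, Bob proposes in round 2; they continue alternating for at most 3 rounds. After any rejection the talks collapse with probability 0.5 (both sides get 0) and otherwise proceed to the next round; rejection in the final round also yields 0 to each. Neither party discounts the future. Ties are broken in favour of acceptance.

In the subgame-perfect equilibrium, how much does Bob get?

Round 3 (Alice proposes): rejection yields 0 for Bob; Alice offers 0 and keeps 200.
Round 2 (Bob proposes): rejecting gives Alice an expected 0.5 × 200 = 100, so Bob offers 100, keeping 100.
Round 1 (Alice proposes): rejecting gives Bob an expected 0.5 × 100 = 50; Alice offers that and keeps 150.

50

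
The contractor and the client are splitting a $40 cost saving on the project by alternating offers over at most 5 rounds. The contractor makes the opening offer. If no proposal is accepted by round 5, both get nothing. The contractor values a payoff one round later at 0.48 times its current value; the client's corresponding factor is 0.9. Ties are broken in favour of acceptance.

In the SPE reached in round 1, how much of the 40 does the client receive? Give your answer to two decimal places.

Work backward from the last round.
Round 5 (the contractor proposes): the client will accept anything ≥ 0, so the contractor offers 0 and keeps 40.
Round 4 (the client proposes): the contractor can get 40 next round, worth 0.48 × 40 = 19.2 now; the client offers that and keeps 20.8.
Round 3 (the contractor proposes): the client can get 20.8 next round, worth 0.9 × 20.8 = 18.72 now; the contractor offers that and keeps 21.28.
Round 2 (the client proposes): the contractor can get 21.28 next round, worth 0.48 × 21.28 = 10.2144 now; the client offers that and keeps 29.7856.
Round 1 (the contractor proposes): the client can get 29.7856 next round, worth 0.9 × 29.7856 = 26.80704 now, so the contractor offers 26.80704, keeping 13.19296.

26.81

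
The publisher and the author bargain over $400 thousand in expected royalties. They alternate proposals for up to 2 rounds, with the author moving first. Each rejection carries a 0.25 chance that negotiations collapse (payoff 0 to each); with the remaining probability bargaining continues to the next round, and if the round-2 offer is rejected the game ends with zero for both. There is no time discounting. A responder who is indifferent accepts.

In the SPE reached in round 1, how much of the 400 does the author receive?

100

By backward induction:
Round 2 (the publisher proposes): rejection yields 0 for the author; the publisher offers 0 and keeps 400.
Round 1 (the author proposes): rejecting gives the publisher an expected 0.75 × 400 = 300, so the author offers 300, keeping 100.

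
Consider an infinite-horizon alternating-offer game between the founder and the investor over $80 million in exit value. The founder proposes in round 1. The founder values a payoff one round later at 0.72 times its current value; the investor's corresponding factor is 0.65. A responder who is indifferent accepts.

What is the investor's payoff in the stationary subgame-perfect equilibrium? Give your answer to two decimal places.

Let x be the founder's share when the founder proposes and y be the investor's share when the investor proposes.
The investor accepts iff offered ≥ 0.65·y, so x = 80 − 0.65y. Symmetrically y = 80 − 0.72x.
Substituting: x = 80 − 0.65(80 − 0.72x), giving x(1 − 0.72·0.65) = 80(1 − 0.65).
So x = 80 × 0.35 / 0.532 ≈ 52.6316, and the investor receives 80 − x ≈ 27.3684.

27.37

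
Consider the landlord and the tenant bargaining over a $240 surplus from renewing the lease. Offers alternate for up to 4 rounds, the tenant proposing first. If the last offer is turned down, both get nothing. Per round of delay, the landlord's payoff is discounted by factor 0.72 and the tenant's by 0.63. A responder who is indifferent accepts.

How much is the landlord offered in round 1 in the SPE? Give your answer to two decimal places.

142.32

Round 4 (the landlord proposes): the tenant will accept anything ≥ 0, so the landlord offers 0 and keeps 240.
Round 3 (the tenant proposes): the landlord can get 240 next round, worth 0.72 × 240 = 172.8 now, so the tenant offers 172.8, keeping 67.2.
Round 2 (the landlord proposes): the tenant can get 67.2 next round, worth 0.63 × 67.2 = 42.336 now, so the landlord offers 42.336, keeping 197.664.
Round 1 (the tenant proposes): the landlord can get 197.664 next round, worth 0.72 × 197.664 = 142.31808 now. The tenant offers 142.31808 and keeps 240 − 142.31808 = 97.68192.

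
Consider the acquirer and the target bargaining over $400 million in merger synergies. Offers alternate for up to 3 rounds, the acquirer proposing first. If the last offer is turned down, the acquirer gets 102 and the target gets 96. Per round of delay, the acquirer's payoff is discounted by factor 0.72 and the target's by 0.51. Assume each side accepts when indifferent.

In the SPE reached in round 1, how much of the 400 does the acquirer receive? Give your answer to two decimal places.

By backward induction:
Round 3 (the acquirer proposes): the target gets 96 if talks fail, so the acquirer offers 96 and keeps 304.
Round 2 (the target proposes): the acquirer can get 304 next round, worth 0.72 × 304 = 218.88 now; the target offers that and keeps 181.12.
Round 1 (the acquirer proposes): the target can get 181.12 next round, worth 0.51 × 181.12 = 92.3712 now. The acquirer offers 92.3712 and keeps 400 − 92.3712 = 307.6288.

307.63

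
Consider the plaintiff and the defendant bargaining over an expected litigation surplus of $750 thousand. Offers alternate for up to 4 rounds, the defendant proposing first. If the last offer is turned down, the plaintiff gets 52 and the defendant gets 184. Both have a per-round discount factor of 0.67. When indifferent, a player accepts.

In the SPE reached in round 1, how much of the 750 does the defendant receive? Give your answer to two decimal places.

Round 4 (the plaintiff proposes): the defendant gets 184 if talks fail, so the plaintiff offers 184 and keeps 566.
Round 3 (the defendant proposes): the plaintiff can get 566 next round, worth 0.67 × 566 = 379.22 now; the defendant offers that and keeps 370.78.
Round 2 (the plaintiff proposes): the defendant can get 370.78 next round, worth 0.67 × 370.78 = 248.4226 now, so the plaintiff offers 248.4226, keeping 501.5774.
Round 1 (the defendant proposes): the plaintiff can get 501.5774 next round, worth 0.67 × 501.5774 = 336.056858 now; the defendant offers that and keeps 413.943142.

413.94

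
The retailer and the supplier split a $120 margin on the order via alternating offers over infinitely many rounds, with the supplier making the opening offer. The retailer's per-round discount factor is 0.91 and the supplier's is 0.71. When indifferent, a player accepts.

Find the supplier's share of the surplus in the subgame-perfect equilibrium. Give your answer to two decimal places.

Let x be the supplier's share when the supplier proposes and y be the retailer's share when the retailer proposes.
The retailer accepts iff offered ≥ 0.91·y, so x = 120 − 0.91y. Symmetrically y = 120 − 0.71x.
Substituting: x = 120 − 0.91(120 − 0.71x), giving x(1 − 0.71·0.91) = 120(1 − 0.91).
So x = 120 × 0.09 / 0.3539 ≈ 30.5171, and the retailer receives 120 − x ≈ 89.4829.

30.52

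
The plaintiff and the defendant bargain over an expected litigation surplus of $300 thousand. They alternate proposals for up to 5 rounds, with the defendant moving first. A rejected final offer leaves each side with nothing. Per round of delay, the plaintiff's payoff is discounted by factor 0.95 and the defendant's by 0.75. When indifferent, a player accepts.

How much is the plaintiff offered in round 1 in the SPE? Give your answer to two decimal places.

Round 5 (the defendant proposes): the plaintiff will accept anything ≥ 0, so the defendant offers 0 and keeps 300.
Round 4 (the plaintiff proposes): the defendant can get 300 next round, worth 0.75 × 300 = 225 now, so the plaintiff offers 225, keeping 75.
Round 3 (the defendant proposes): the plaintiff can get 75 next round, worth 0.95 × 75 = 71.25 now. The defendant offers 71.25 and keeps 300 − 71.25 = 228.75.
Round 2 (the plaintiff proposes): the defendant can get 228.75 next round, worth 0.75 × 228.75 = 171.5625 now. The plaintiff offers 171.5625 and keeps 300 − 171.5625 = 128.4375.
Round 1 (the defendant proposes): the plaintiff can get 128.4375 next round, worth 0.95 × 128.4375 = 122.015625 now, so the defendant offers 122.015625, keeping 177.984375.

122.02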